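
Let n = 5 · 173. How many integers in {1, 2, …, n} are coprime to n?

φ(865) = 865 · (1 − 1/5) · (1 − 1/173)
       = 865 · 688/865 = 688.

688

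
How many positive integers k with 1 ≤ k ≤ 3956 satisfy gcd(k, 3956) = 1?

1848

Factor 3956: 3956 = 2^2 × 23 × 43.
φ(3956) = 3956 · (1 − 1/2) · (1 − 1/23) · (1 − 1/43)
       = 3956 · 924/1978 = 1848.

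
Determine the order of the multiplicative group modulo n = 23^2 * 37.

φ(23^2) = 23^2 − 23^1 = 529 − 23 = 506.
φ(37) = 37 − 1 = 36.
Since φ is multiplicative, φ(19573) = 506 · 36 = 18216.

18216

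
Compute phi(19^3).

φ(6859) = 6859 · (1 − 1/19)
       = 6859 · 18/19 = 6498.

6498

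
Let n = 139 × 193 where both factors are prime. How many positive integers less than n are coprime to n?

26496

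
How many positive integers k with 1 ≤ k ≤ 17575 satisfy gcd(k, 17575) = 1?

12960

First factor: 17575 = 5^2 × 19 × 37.
φ(17575) = 17575 · (1 − 1/5) · (1 − 1/19) · (1 − 1/37)
       = 17575 · 2592/3515 = 12960.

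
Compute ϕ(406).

First factor: 406 = 2 * 7 * 29.
φ(2) = 2 − 1 = 1.
φ(7) = 7 − 1 = 6.
φ(29) = 29 − 1 = 28.
Multiply: 1 · 6 · 28 = 168.

168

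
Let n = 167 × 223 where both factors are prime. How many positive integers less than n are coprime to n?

36852

φ(37241) = 37241 · (1 − 1/167) · (1 − 1/223)
       = 37241 · 36852/37241 = 36852.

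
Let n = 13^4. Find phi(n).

φ(13^4) = 13^3·(13−1) = 2197·12 = 26364.

26364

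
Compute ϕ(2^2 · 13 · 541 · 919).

φ(2^2) = 2^1·(2−1) = 2·1 = 2.
φ(13) = 13 − 1 = 12.
φ(541) = 541 − 1 = 540.
φ(919) = 919 − 1 = 918.
φ(25853308) = 2 × 12 × 540 × 918 = 11897280.

11897280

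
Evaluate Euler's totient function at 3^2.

6

φ(9) = 9 · (1 − 1/3)
       = 9 · 2/3 = 6.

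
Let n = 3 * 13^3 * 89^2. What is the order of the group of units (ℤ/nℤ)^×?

φ(3) = 3 − 1 = 2.
φ(13^3) = 13^3 − 13^2 = 2197 − 169 = 2028.
φ(89^2) = 89^1·(89−1) = 89·88 = 7832.
Multiply: 2 · 2028 · 7832 = 31766592.

31766592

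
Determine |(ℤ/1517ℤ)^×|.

Prime factorization: 1517 = 37 × 41.
φ(1517) = 1517 · (1 − 1/37) · (1 − 1/41)
       = 1517 · 1440/1517 = 1440.

1440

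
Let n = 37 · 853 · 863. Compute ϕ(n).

26439264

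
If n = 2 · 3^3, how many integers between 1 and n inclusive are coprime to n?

18

φ(54) = 54 · (1 − 1/2) · (1 − 1/3)
       = 54 · 2/6 = 18.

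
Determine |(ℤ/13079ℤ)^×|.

First factor: 13079 = 11 × 29 × 41.
φ(13079) = 13079 · (1 − 1/11) · (1 − 1/29) · (1 − 1/41)
       = 13079 · 11200/13079 = 11200.

11200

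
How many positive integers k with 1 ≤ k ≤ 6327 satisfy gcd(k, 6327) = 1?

3888

Factor 6327: 6327 = 3^2 * 19 * 37.
φ(6327) = 6327 · (1 − 1/3) · (1 − 1/19) · (1 − 1/37)
       = 6327 · 1296/2109 = 3888.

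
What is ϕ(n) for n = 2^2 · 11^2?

φ(484) = 484 · (1 − 1/2) · (1 − 1/11)
       = 484 · 10/22 = 220.

220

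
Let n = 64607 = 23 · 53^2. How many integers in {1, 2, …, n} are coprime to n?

φ(64607) = 64607 · (1 − 1/23) · (1 − 1/53)
       = 64607 · 1144/1219 = 60632.

60632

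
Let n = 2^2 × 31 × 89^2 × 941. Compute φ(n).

441724800

φ(924253964) = 924253964 · (1 − 1/2) · (1 − 1/31) · (1 − 1/89) · (1 − 1/941)
       = 924253964 · 2481600/5192438 = 441724800.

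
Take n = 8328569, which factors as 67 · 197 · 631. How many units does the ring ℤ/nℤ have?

φ(8328569) = 8328569 · (1 − 1/67) · (1 − 1/197) · (1 − 1/631)
       = 8328569 · 8149680/8328569 = 8149680.

8149680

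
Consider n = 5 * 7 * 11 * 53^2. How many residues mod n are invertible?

661440

φ(5) = 5 − 1 = 4.
φ(7) = 7 − 1 = 6.
φ(11) = 11 − 1 = 10.
φ(53^2) = 53^1·(53−1) = 53·52 = 2756.
φ(1081465) = 4 × 6 × 10 × 2756 = 661440.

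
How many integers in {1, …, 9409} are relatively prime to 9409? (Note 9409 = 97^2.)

φ(97^2) = 97^2 − 97^1 = 9409 − 97 = 9312.

9312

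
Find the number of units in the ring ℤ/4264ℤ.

1920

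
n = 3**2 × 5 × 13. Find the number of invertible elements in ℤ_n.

φ(585) = 585 · (1 − 1/3) · (1 − 1/5) · (1 − 1/13)
       = 585 · 96/195 = 288.

288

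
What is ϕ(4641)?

Factor 4641: 4641 = 3 · 7 · 13 · 17.
φ(4641) = 4641 · (1 − 1/3) · (1 − 1/7) · (1 − 1/13) · (1 − 1/17)
       = 4641 · 2304/4641 = 2304.

2304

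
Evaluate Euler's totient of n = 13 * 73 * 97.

82944

φ(13) = 13 − 1 = 12.
φ(73) = 73 − 1 = 72.
φ(97) = 97 − 1 = 96.
φ(92053) = 12 × 72 × 96 = 82944.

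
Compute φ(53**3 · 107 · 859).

13284592464

φ(53^3) = 53^3 − 53^2 = 148877 − 2809 = 146068.
φ(107) = 107 − 1 = 106.
φ(859) = 859 − 1 = 858.
Multiply: 146068 · 106 · 858 = 13284592464.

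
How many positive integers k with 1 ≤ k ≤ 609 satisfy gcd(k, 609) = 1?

First factor: 609 = 3 × 7 × 29.
φ(3) = 3 − 1 = 2.
φ(7) = 7 − 1 = 6.
φ(29) = 29 − 1 = 28.
φ(609) = 2 × 6 × 28 = 336.

336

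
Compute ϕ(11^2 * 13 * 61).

φ(95953) = 95953 · (1 − 1/11) · (1 − 1/13) · (1 − 1/61)
       = 95953 · 7200/8723 = 79200.

79200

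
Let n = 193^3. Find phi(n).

φ(193^3) = 193^3 − 193^2 = 7189057 − 37249 = 7151808.

7151808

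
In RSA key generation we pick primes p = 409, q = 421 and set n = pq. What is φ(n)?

φ(172189) = 172189 · (1 − 1/409) · (1 − 1/421)
       = 172189 · 171360/172189 = 171360.

171360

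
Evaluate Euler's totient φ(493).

First factor: 493 = 17 * 29.
φ(493) = 493 · (1 − 1/17) · (1 − 1/29)
       = 493 · 448/493 = 448.

448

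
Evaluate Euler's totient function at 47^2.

2162

φ(2209) = 2209 · (1 − 1/47)
       = 2209 · 46/47 = 2162.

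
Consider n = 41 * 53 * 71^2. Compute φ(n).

10337600

φ(10954093) = 10954093 · (1 − 1/41) · (1 − 1/53) · (1 − 1/71)
       = 10954093 · 145600/154283 = 10337600.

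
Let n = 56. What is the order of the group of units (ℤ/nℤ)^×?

First factor: 56 = 2**3 · 7.
φ(2^3) = 2^3 − 2^2 = 8 − 4 = 4.
φ(7) = 7 − 1 = 6.
Since φ is multiplicative, φ(56) = 4 · 6 = 24.

24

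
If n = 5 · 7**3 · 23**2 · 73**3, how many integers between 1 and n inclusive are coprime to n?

228315846528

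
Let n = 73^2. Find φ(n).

5256

φ(5329) = 5329 · (1 − 1/73)
       = 5329 · 72/73 = 5256.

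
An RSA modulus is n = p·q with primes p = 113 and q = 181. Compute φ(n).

20160

φ(20453) = 20453 · (1 − 1/113) · (1 − 1/181)
       = 20453 · 20160/20453 = 20160.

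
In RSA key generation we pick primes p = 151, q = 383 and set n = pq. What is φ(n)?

57300

For distinct primes, φ(pq) = (p−1)(q−1) = 150 × 382 = 57300.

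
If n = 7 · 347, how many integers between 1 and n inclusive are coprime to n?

φ(7) = 7 − 1 = 6.
φ(347) = 347 − 1 = 346.
Multiply: 6 · 346 = 2076.

2076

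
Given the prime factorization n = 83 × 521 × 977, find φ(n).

φ(42248411) = 42248411 · (1 − 1/83) · (1 − 1/521) · (1 − 1/977)
       = 42248411 · 41616640/42248411 = 41616640.

41616640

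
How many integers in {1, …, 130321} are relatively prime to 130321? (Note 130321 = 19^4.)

φ(130321) = 130321 · (1 − 1/19)
       = 130321 · 18/19 = 123462.

123462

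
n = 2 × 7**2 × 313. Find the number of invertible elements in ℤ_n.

φ(2) = 2 − 1 = 1.
φ(7^2) = 7^2 − 7^1 = 49 − 7 = 42.
φ(313) = 313 − 1 = 312.
Multiply: 1 · 42 · 312 = 13104.

13104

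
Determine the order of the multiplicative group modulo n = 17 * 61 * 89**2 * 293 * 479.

1049432862720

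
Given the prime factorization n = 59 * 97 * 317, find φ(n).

φ(59) = 59 − 1 = 58.
φ(97) = 97 − 1 = 96.
φ(317) = 317 − 1 = 316.
Since φ is multiplicative, φ(1814191) = 58 · 96 · 316 = 1759488.

1759488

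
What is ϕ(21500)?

8400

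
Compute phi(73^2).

5256

φ(5329) = 5329 · (1 − 1/73)
       = 5329 · 72/73 = 5256.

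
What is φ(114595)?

114595 = 5 · 13 · 41 · 43.
φ(114595) = 114595 · (1 − 1/5) · (1 − 1/13) · (1 − 1/41) · (1 − 1/43)
       = 114595 · 80640/114595 = 80640.

80640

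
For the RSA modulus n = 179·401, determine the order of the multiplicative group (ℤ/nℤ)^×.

71200

φ(71779) = 71779 · (1 − 1/179) · (1 − 1/401)
       = 71779 · 71200/71779 = 71200.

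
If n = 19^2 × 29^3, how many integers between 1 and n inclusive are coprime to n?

8053416

φ(8804429) = 8804429 · (1 − 1/19) · (1 − 1/29)
       = 8804429 · 504/551 = 8053416.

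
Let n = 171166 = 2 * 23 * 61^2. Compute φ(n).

80520

φ(171166) = 171166 · (1 − 1/2) · (1 − 1/23) · (1 − 1/61)
       = 171166 · 1320/2806 = 80520.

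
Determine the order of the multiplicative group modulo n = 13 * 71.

φ(13) = 13 − 1 = 12.
φ(71) = 71 − 1 = 70.
φ(923) = 12 × 70 = 840.

840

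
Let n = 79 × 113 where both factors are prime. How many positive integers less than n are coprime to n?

For distinct primes, φ(pq) = (p−1)(q−1) = 78 × 112 = 8736.

8736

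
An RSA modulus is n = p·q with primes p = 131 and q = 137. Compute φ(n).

17680

φ(n) = (p − 1)(q − 1) = (131−1)(137−1) = 130·136 = 17680.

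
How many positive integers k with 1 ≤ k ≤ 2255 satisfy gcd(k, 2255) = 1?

1600

First factor: 2255 = 5 × 11 × 41.
φ(5) = 5 − 1 = 4.
φ(11) = 11 − 1 = 10.
φ(41) = 41 − 1 = 40.
φ(2255) = 4 × 10 × 40 = 1600.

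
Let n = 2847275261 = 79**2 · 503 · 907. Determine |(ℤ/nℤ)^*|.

φ(79^2) = 79^2 − 79^1 = 6241 − 79 = 6162.
φ(503) = 503 − 1 = 502.
φ(907) = 907 − 1 = 906.
Multiply: 6162 · 502 · 906 = 2802551544.

2802551544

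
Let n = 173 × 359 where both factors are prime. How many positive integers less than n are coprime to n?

61576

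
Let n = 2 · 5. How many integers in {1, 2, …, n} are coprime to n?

4

φ(10) = 10 · (1 − 1/2) · (1 − 1/5)
       = 10 · 4/10 = 4.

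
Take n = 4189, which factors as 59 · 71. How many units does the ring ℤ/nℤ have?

4060

φ(4189) = 4189 · (1 − 1/59) · (1 − 1/71)
       = 4189 · 4060/4189 = 4060.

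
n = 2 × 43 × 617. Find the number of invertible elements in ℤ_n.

25872

φ(53062) = 53062 · (1 − 1/2) · (1 − 1/43) · (1 − 1/617)
       = 53062 · 25872/53062 = 25872.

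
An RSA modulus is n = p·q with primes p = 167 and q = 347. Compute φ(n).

57436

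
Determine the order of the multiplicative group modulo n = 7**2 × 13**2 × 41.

262080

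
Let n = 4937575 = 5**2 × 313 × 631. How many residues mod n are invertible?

φ(5^2) = 5^2 − 5^1 = 25 − 5 = 20.
φ(313) = 313 − 1 = 312.
φ(631) = 631 − 1 = 630.
φ(4937575) = 20 × 312 × 630 = 3931200.

3931200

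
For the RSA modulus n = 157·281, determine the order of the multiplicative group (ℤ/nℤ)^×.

43680

φ(pq) = (p−1)(q−1) = 156 · 280 = 43680.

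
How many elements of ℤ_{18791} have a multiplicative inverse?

16632

First factor: 18791 = 19 · 23 · 43.
φ(18791) = 18791 · (1 − 1/19) · (1 − 1/23) · (1 − 1/43)
       = 18791 · 16632/18791 = 16632.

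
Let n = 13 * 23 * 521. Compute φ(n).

137280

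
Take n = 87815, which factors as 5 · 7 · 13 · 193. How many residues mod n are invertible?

55296

φ(87815) = 87815 · (1 − 1/5) · (1 − 1/7) · (1 − 1/13) · (1 − 1/193)
       = 87815 · 55296/87815 = 55296.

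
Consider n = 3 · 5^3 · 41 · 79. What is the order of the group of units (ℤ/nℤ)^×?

624000

φ(3) = 3 − 1 = 2.
φ(5^3) = 5^3 − 5^2 = 125 − 25 = 100.
φ(41) = 41 − 1 = 40.
φ(79) = 79 − 1 = 78.
φ(1214625) = 2 × 100 × 40 × 78 = 624000.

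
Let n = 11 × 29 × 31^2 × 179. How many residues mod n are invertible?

φ(11) = 11 − 1 = 10.
φ(29) = 29 − 1 = 28.
φ(31^2) = 31^1·(31−1) = 31·30 = 930.
φ(179) = 179 − 1 = 178.
Since φ is multiplicative, φ(54874061) = 10 · 28 · 930 · 178 = 46351200.

46351200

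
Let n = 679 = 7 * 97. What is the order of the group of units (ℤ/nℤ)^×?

576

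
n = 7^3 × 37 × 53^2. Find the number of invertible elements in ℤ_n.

29169504

φ(7^3) = 7^2·(7−1) = 49·6 = 294.
φ(37) = 37 − 1 = 36.
φ(53^2) = 53^2 − 53^1 = 2809 − 53 = 2756.
φ(35649019) = 294 × 36 × 2756 = 29169504.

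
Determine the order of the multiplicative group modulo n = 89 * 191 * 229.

φ(3892771) = 3892771 · (1 − 1/89) · (1 − 1/191) · (1 − 1/229)
       = 3892771 · 3812160/3892771 = 3812160.

3812160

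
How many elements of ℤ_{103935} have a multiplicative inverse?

49920

103935 = 3 × 5 × 13^2 × 41.
φ(103935) = 103935 · (1 − 1/3) · (1 − 1/5) · (1 − 1/13) · (1 − 1/41)
       = 103935 · 3840/7995 = 49920.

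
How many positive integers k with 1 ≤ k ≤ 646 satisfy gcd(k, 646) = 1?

Prime factorization: 646 = 2 * 17 * 19.
φ(646) = 646 · (1 − 1/2) · (1 − 1/17) · (1 − 1/19)
       = 646 · 288/646 = 288.

288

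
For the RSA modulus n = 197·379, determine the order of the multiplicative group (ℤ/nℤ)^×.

74088

φ(74663) = 74663 · (1 − 1/197) · (1 − 1/379)
       = 74663 · 74088/74663 = 74088.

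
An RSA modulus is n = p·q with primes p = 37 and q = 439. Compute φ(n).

φ(37) = 37 − 1 = 36.
φ(439) = 439 − 1 = 438.
Multiply: 36 · 438 = 15768.

15768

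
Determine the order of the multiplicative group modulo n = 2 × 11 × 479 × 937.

4474080

φ(9874106) = 9874106 · (1 − 1/2) · (1 − 1/11) · (1 − 1/479) · (1 − 1/937)
       = 9874106 · 4474080/9874106 = 4474080.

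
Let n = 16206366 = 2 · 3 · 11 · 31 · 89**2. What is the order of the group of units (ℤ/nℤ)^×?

4699200

φ(16206366) = 16206366 · (1 − 1/2) · (1 − 1/3) · (1 − 1/11) · (1 − 1/31) · (1 − 1/89)
       = 16206366 · 52800/182094 = 4699200.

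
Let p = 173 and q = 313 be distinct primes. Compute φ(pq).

53664

φ(173) = 173 − 1 = 172.
φ(313) = 313 − 1 = 312.
Multiply: 172 · 312 = 53664.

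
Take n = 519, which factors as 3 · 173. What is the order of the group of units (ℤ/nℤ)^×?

344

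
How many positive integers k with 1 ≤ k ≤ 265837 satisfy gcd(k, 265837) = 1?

223080

Factor 265837: 265837 = 11^2 · 13^3.
φ(11^2) = 11^1·(11−1) = 11·10 = 110.
φ(13^3) = 13^3 − 13^2 = 2197 − 169 = 2028.
Since φ is multiplicative, φ(265837) = 110 · 2028 = 223080.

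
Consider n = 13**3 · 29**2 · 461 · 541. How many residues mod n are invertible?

φ(13^3) = 13^3 − 13^2 = 2197 − 169 = 2028.
φ(29^2) = 29^1·(29−1) = 29·28 = 812.
φ(461) = 461 − 1 = 460.
φ(541) = 541 − 1 = 540.
φ(460812491477) = 2028 × 812 × 460 × 540 = 409049222400.

409049222400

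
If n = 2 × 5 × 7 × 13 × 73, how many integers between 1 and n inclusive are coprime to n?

20736

φ(66430) = 66430 · (1 − 1/2) · (1 − 1/5) · (1 − 1/7) · (1 − 1/13) · (1 − 1/73)
       = 66430 · 20736/66430 = 20736.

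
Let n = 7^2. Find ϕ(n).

42

φ(49) = 49 · (1 − 1/7)
       = 49 · 6/7 = 42.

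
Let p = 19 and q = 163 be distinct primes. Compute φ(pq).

2916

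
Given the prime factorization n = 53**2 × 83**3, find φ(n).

1556858888

φ(53^2) = 53^1·(53−1) = 53·52 = 2756.
φ(83^3) = 83^2·(83−1) = 6889·82 = 564898.
Since φ is multiplicative, φ(1606149683) = 2756 · 564898 = 1556858888.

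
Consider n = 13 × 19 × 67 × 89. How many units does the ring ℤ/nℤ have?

1254528

φ(13) = 13 − 1 = 12.
φ(19) = 19 − 1 = 18.
φ(67) = 67 − 1 = 66.
φ(89) = 89 − 1 = 88.
Multiply: 12 · 18 · 66 · 88 = 1254528.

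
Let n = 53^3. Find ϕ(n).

146068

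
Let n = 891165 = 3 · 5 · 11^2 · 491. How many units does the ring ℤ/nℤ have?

431200

φ(891165) = 891165 · (1 − 1/3) · (1 − 1/5) · (1 − 1/11) · (1 − 1/491)
       = 891165 · 39200/81015 = 431200.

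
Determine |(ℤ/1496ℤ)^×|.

640

1496 = 2^3 · 11 · 17.
φ(2^3) = 2^3 − 2^2 = 8 − 4 = 4.
φ(11) = 11 − 1 = 10.
φ(17) = 17 − 1 = 16.
Multiply: 4 · 10 · 16 = 640.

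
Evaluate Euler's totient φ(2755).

Prime factorization: 2755 = 5 · 19 · 29.
φ(2755) = 2755 · (1 − 1/5) · (1 − 1/19) · (1 − 1/29)
       = 2755 · 2016/2755 = 2016.

2016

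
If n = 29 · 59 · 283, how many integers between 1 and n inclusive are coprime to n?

457968

φ(484213) = 484213 · (1 − 1/29) · (1 − 1/59) · (1 − 1/283)
       = 484213 · 457968/484213 = 457968.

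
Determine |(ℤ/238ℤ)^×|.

First factor: 238 = 2 · 7 · 17.
φ(238) = 238 · (1 − 1/2) · (1 − 1/7) · (1 − 1/17)
       = 238 · 96/238 = 96.

96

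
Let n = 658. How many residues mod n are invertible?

276

Factor 658: 658 = 2 · 7 · 47.
φ(2) = 2 − 1 = 1.
φ(7) = 7 − 1 = 6.
φ(47) = 47 − 1 = 46.
Multiply: 1 · 6 · 46 = 276.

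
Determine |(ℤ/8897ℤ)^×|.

7200

Prime factorization: 8897 = 7 × 31 × 41.
φ(8897) = 8897 · (1 − 1/7) · (1 − 1/31) · (1 − 1/41)
       = 8897 · 7200/8897 = 7200.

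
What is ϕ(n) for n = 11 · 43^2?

18060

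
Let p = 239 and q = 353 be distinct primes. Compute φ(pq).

φ(n) = (p − 1)(q − 1) = (239−1)(353−1) = 238·352 = 83776.

83776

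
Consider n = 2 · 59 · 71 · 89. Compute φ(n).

357280

φ(2) = 2 − 1 = 1.
φ(59) = 59 − 1 = 58.
φ(71) = 71 − 1 = 70.
φ(89) = 89 − 1 = 88.
φ(745642) = 1 × 58 × 70 × 88 = 357280.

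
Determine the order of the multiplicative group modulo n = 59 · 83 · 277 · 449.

588069888

φ(609054581) = 609054581 · (1 − 1/59) · (1 − 1/83) · (1 − 1/277) · (1 − 1/449)
       = 609054581 · 588069888/609054581 = 588069888.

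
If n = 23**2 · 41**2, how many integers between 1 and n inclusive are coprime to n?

φ(889249) = 889249 · (1 − 1/23) · (1 − 1/41)
       = 889249 · 880/943 = 829840.

829840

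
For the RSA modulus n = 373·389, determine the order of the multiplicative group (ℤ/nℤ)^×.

144336

φ(n) = (p − 1)(q − 1) = (373−1)(389−1) = 372·388 = 144336.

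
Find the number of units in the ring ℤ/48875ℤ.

35200

Factor 48875: 48875 = 5^3 × 17 × 23.
φ(5^3) = 5^3 − 5^2 = 125 − 25 = 100.
φ(17) = 17 − 1 = 16.
φ(23) = 23 − 1 = 22.
Since φ is multiplicative, φ(48875) = 100 · 16 · 22 = 35200.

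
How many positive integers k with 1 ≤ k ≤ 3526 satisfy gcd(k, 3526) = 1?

1680

Factor 3526: 3526 = 2 × 41 × 43.
φ(3526) = 3526 · (1 − 1/2) · (1 − 1/41) · (1 − 1/43)
       = 3526 · 1680/3526 = 1680.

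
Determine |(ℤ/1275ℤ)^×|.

1275 = 3 · 5^2 · 17.
φ(3) = 3 − 1 = 2.
φ(5^2) = 5^1·(5−1) = 5·4 = 20.
φ(17) = 17 − 1 = 16.
φ(1275) = 2 × 20 × 16 = 640.

640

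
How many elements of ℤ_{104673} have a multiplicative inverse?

First factor: 104673 = 3 · 23 · 37 · 41.
φ(3) = 3 − 1 = 2.
φ(23) = 23 − 1 = 22.
φ(37) = 37 − 1 = 36.
φ(41) = 41 − 1 = 40.
Since φ is multiplicative, φ(104673) = 2 · 22 · 36 · 40 = 63360.

63360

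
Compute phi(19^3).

φ(19^3) = 19^3 − 19^2 = 6859 − 361 = 6498.

6498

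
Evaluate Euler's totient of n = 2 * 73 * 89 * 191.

φ(2481854) = 2481854 · (1 − 1/2) · (1 − 1/73) · (1 − 1/89) · (1 − 1/191)
       = 2481854 · 1203840/2481854 = 1203840.

1203840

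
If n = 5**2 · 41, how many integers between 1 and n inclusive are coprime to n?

φ(5^2) = 5^2 − 5^1 = 25 − 5 = 20.
φ(41) = 41 − 1 = 40.
Since φ is multiplicative, φ(1025) = 20 · 40 = 800.

800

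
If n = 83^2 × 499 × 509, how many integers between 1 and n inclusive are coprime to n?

1721809104

φ(83^2) = 83^1·(83−1) = 83·82 = 6806.
φ(499) = 499 − 1 = 498.
φ(509) = 509 − 1 = 508.
φ(1749743999) = 6806 × 498 × 508 = 1721809104.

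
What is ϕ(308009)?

254016

First factor: 308009 = 13 · 19 · 29 · 43.
φ(13) = 13 − 1 = 12.
φ(19) = 19 − 1 = 18.
φ(29) = 29 − 1 = 28.
φ(43) = 43 − 1 = 42.
Multiply: 12 · 18 · 28 · 42 = 254016.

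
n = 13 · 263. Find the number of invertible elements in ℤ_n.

3144

φ(13) = 13 − 1 = 12.
φ(263) = 263 − 1 = 262.
φ(3419) = 12 × 262 = 3144.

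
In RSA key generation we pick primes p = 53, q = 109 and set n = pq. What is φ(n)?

5616

For distinct primes, φ(pq) = (p−1)(q−1) = 52 × 108 = 5616.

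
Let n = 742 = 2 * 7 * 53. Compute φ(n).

312

φ(2) = 2 − 1 = 1.
φ(7) = 7 − 1 = 6.
φ(53) = 53 − 1 = 52.
Multiply: 1 · 6 · 52 = 312.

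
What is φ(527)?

First factor: 527 = 17 × 31.
φ(527) = 527 · (1 − 1/17) · (1 − 1/31)
       = 527 · 480/527 = 480.

480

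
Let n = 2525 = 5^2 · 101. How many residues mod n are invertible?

2000

φ(2525) = 2525 · (1 − 1/5) · (1 − 1/101)
       = 2525 · 400/505 = 2000.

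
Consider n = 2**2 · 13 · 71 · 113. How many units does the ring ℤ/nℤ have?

φ(2^2) = 2^1·(2−1) = 2·1 = 2.
φ(13) = 13 − 1 = 12.
φ(71) = 71 − 1 = 70.
φ(113) = 113 − 1 = 112.
Since φ is multiplicative, φ(417196) = 2 · 12 · 70 · 112 = 188160.

188160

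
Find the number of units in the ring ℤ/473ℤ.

Prime factorization: 473 = 11 · 43.
φ(473) = 473 · (1 − 1/11) · (1 − 1/43)
       = 473 · 420/473 = 420.

420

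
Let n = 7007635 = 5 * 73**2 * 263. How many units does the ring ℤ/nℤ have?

φ(7007635) = 7007635 · (1 − 1/5) · (1 − 1/73) · (1 − 1/263)
       = 7007635 · 75456/95995 = 5508288.

5508288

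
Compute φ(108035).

76800

Factor 108035: 108035 = 5 * 17 * 31 * 41.
φ(5) = 5 − 1 = 4.
φ(17) = 17 − 1 = 16.
φ(31) = 31 − 1 = 30.
φ(41) = 41 − 1 = 40.
φ(108035) = 4 × 16 × 30 × 40 = 76800.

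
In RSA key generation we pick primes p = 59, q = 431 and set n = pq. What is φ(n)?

φ(59) = 59 − 1 = 58.
φ(431) = 431 − 1 = 430.
Since φ is multiplicative, φ(25429) = 58 · 430 = 24940.

24940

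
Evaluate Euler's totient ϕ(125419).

95040

Prime factorization: 125419 = 7 × 19 × 23 × 41.
φ(7) = 7 − 1 = 6.
φ(19) = 19 − 1 = 18.
φ(23) = 23 − 1 = 22.
φ(41) = 41 − 1 = 40.
φ(125419) = 6 × 18 × 22 × 40 = 95040.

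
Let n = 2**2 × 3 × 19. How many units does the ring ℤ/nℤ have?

φ(228) = 228 · (1 − 1/2) · (1 − 1/3) · (1 − 1/19)
       = 228 · 36/114 = 72.

72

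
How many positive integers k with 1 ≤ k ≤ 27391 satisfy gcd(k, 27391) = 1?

Prime factorization: 27391 = 7^2 × 13 × 43.
φ(27391) = 27391 · (1 − 1/7) · (1 − 1/13) · (1 − 1/43)
       = 27391 · 3024/3913 = 21168.

21168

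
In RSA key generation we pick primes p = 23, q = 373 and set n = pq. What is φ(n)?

8184

φ(n) = (p − 1)(q − 1) = (23−1)(373−1) = 22·372 = 8184.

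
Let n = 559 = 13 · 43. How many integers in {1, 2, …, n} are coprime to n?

φ(13) = 13 − 1 = 12.
φ(43) = 43 − 1 = 42.
Multiply: 12 · 42 = 504.

504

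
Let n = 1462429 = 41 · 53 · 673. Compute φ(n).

1397760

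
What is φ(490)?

168

Factor 490: 490 = 2 · 5 · 7^2.
φ(490) = 490 · (1 − 1/2) · (1 − 1/5) · (1 − 1/7)
       = 490 · 24/70 = 168.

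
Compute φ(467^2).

217622

φ(467^2) = 467^1·(467−1) = 467·466 = 217622.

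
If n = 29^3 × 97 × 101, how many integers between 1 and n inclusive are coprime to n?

226060800

φ(29^3) = 29^3 − 29^2 = 24389 − 841 = 23548.
φ(97) = 97 − 1 = 96.
φ(101) = 101 − 1 = 100.
φ(238939033) = 23548 × 96 × 100 = 226060800.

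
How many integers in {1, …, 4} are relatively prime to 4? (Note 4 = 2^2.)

2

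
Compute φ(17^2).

φ(17^2) = 17^2 − 17^1 = 289 − 17 = 272.

272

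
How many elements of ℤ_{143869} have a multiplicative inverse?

123200

First factor: 143869 = 11^2 · 29 · 41.
φ(143869) = 143869 · (1 − 1/11) · (1 − 1/29) · (1 − 1/41)
       = 143869 · 11200/13079 = 123200.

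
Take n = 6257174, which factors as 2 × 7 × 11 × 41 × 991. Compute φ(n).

2376000

φ(2) = 2 − 1 = 1.
φ(7) = 7 − 1 = 6.
φ(11) = 11 − 1 = 10.
φ(41) = 41 − 1 = 40.
φ(991) = 991 − 1 = 990.
Multiply: 1 · 6 · 10 · 40 · 990 = 2376000.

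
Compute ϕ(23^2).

506

φ(529) = 529 · (1 − 1/23)
       = 529 · 22/23 = 506.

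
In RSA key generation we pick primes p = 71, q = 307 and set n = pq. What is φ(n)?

21420

φ(71) = 71 − 1 = 70.
φ(307) = 307 − 1 = 306.
Multiply: 70 · 306 = 21420.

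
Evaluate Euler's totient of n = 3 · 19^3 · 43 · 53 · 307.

8685278784

φ(3) = 3 − 1 = 2.
φ(19^3) = 19^3 − 19^2 = 6859 − 361 = 6498.
φ(43) = 43 − 1 = 42.
φ(53) = 53 − 1 = 52.
φ(307) = 307 − 1 = 306.
φ(14396759781) = 2 × 6498 × 42 × 52 × 306 = 8685278784.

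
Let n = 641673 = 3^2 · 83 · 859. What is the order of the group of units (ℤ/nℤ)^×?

422136

φ(3^2) = 3^1·(3−1) = 3·2 = 6.
φ(83) = 83 − 1 = 82.
φ(859) = 859 − 1 = 858.
Multiply: 6 · 82 · 858 = 422136.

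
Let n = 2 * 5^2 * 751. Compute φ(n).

15000

φ(2) = 2 − 1 = 1.
φ(5^2) = 5^1·(5−1) = 5·4 = 20.
φ(751) = 751 − 1 = 750.
φ(37550) = 1 × 20 × 750 = 15000.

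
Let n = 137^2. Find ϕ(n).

18632

φ(18769) = 18769 · (1 − 1/137)
       = 18769 · 136/137 = 18632.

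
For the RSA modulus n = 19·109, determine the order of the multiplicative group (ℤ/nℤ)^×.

1944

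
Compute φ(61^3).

φ(226981) = 226981 · (1 − 1/61)
       = 226981 · 60/61 = 223260.

223260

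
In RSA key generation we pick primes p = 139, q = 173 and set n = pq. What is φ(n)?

23736

φ(24047) = 24047 · (1 − 1/139) · (1 − 1/173)
       = 24047 · 23736/24047 = 23736.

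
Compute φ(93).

60

93 = 3 * 31.
φ(3) = 3 − 1 = 2.
φ(31) = 31 − 1 = 30.
φ(93) = 2 × 30 = 60.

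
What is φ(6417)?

3960

6417 = 3**2 · 23 · 31.
φ(6417) = 6417 · (1 − 1/3) · (1 − 1/23) · (1 − 1/31)
       = 6417 · 1320/2139 = 3960.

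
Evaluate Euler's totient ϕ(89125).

66000

Prime factorization: 89125 = 5^3 · 23 · 31.
φ(89125) = 89125 · (1 − 1/5) · (1 − 1/23) · (1 − 1/31)
       = 89125 · 2640/3565 = 66000.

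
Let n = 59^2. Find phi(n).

φ(59^2) = 59^1·(59−1) = 59·58 = 3422.

3422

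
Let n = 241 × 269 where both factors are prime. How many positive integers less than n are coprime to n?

64320

φ(241) = 241 − 1 = 240.
φ(269) = 269 − 1 = 268.
φ(64829) = 240 × 268 = 64320.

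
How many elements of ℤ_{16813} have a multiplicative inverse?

16813 = 17 · 23 · 43.
φ(17) = 17 − 1 = 16.
φ(23) = 23 − 1 = 22.
φ(43) = 43 − 1 = 42.
Multiply: 16 · 22 · 42 = 14784.

14784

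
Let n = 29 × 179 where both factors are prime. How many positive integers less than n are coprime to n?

4984

φ(29) = 29 − 1 = 28.
φ(179) = 179 − 1 = 178.
Multiply: 28 · 178 = 4984.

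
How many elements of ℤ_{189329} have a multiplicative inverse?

145152

189329 = 7 × 17 × 37 × 43.
φ(7) = 7 − 1 = 6.
φ(17) = 17 − 1 = 16.
φ(37) = 37 − 1 = 36.
φ(43) = 43 − 1 = 42.
φ(189329) = 6 × 16 × 36 × 42 = 145152.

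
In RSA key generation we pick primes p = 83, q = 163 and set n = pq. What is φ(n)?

13284

φ(83) = 83 − 1 = 82.
φ(163) = 163 − 1 = 162.
φ(13529) = 82 × 162 = 13284.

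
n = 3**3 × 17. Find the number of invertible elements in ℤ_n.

288

φ(459) = 459 · (1 − 1/3) · (1 − 1/17)
       = 459 · 32/51 = 288.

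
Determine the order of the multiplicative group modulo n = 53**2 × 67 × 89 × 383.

φ(6415275661) = 6415275661 · (1 − 1/53) · (1 − 1/67) · (1 − 1/89) · (1 − 1/383)
       = 6415275661 · 115370112/121042937 = 6114615936.

6114615936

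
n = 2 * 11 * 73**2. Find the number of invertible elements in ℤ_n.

52560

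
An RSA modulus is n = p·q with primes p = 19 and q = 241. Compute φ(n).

4320

φ(4579) = 4579 · (1 − 1/19) · (1 − 1/241)
       = 4579 · 4320/4579 = 4320.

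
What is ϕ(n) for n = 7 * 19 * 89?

9504

φ(11837) = 11837 · (1 − 1/7) · (1 − 1/19) · (1 − 1/89)
       = 11837 · 9504/11837 = 9504.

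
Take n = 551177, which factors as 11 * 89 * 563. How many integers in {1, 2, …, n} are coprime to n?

494560

φ(551177) = 551177 · (1 − 1/11) · (1 − 1/89) · (1 − 1/563)
       = 551177 · 494560/551177 = 494560.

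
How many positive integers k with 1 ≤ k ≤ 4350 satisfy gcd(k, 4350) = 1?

1120

Prime factorization: 4350 = 2 × 3 × 5^2 × 29.
φ(2) = 2 − 1 = 1.
φ(3) = 3 − 1 = 2.
φ(5^2) = 5^1·(5−1) = 5·4 = 20.
φ(29) = 29 − 1 = 28.
Multiply: 1 · 2 · 20 · 28 = 1120.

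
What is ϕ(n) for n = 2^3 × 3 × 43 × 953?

φ(983496) = 983496 · (1 − 1/2) · (1 − 1/3) · (1 − 1/43) · (1 − 1/953)
       = 983496 · 79968/245874 = 319872.

319872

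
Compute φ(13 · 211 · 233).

584640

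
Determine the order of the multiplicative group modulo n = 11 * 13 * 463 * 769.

42577920

φ(11) = 11 − 1 = 10.
φ(13) = 13 − 1 = 12.
φ(463) = 463 − 1 = 462.
φ(769) = 769 − 1 = 768.
φ(50914721) = 10 × 12 × 462 × 768 = 42577920.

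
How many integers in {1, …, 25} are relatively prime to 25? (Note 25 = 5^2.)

φ(25) = 25 · (1 − 1/5)
       = 25 · 4/5 = 20.

20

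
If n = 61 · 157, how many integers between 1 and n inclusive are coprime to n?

9360

φ(9577) = 9577 · (1 − 1/61) · (1 − 1/157)
       = 9577 · 9360/9577 = 9360.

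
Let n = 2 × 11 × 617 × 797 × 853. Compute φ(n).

φ(2) = 2 − 1 = 1.
φ(11) = 11 − 1 = 10.
φ(617) = 617 − 1 = 616.
φ(797) = 797 − 1 = 796.
φ(853) = 853 − 1 = 852.
Multiply: 1 · 10 · 616 · 796 · 852 = 4177662720.

4177662720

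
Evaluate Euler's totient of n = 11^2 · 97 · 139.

1457280

φ(1631443) = 1631443 · (1 − 1/11) · (1 − 1/97) · (1 − 1/139)
       = 1631443 · 132480/148313 = 1457280.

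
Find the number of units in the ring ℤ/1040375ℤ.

Prime factorization: 1040375 = 5^3 · 7 · 29 · 41.
φ(5^3) = 5^2·(5−1) = 25·4 = 100.
φ(7) = 7 − 1 = 6.
φ(29) = 29 − 1 = 28.
φ(41) = 41 − 1 = 40.
Multiply: 100 · 6 · 28 · 40 = 672000.

672000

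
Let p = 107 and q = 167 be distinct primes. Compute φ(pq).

φ(n) = (p − 1)(q − 1) = (107−1)(167−1) = 106·166 = 17596.

17596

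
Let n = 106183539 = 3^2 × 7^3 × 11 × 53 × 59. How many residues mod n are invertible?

53202240

φ(3^2) = 3^2 − 3^1 = 9 − 3 = 6.
φ(7^3) = 7^3 − 7^2 = 343 − 49 = 294.
φ(11) = 11 − 1 = 10.
φ(53) = 53 − 1 = 52.
φ(59) = 59 − 1 = 58.
φ(106183539) = 6 × 294 × 10 × 52 × 58 = 53202240.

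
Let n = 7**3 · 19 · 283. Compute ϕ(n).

φ(7^3) = 7^2·(7−1) = 49·6 = 294.
φ(19) = 19 − 1 = 18.
φ(283) = 283 − 1 = 282.
Multiply: 294 · 18 · 282 = 1492344.

1492344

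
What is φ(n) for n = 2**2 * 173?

φ(692) = 692 · (1 − 1/2) · (1 − 1/173)
       = 692 · 172/346 = 344.

344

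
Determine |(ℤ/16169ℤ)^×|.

16169 = 19 · 23 · 37.
φ(19) = 19 − 1 = 18.
φ(23) = 23 − 1 = 22.
φ(37) = 37 − 1 = 36.
φ(16169) = 18 × 22 × 36 = 14256.

14256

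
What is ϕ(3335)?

Factor 3335: 3335 = 5 · 23 · 29.
φ(3335) = 3335 · (1 − 1/5) · (1 − 1/23) · (1 − 1/29)
       = 3335 · 2464/3335 = 2464.

2464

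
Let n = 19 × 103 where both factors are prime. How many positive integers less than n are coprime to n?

1836

φ(n) = (p − 1)(q − 1) = (19−1)(103−1) = 18·102 = 1836.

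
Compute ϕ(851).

First factor: 851 = 23 · 37.
φ(851) = 851 · (1 − 1/23) · (1 − 1/37)
       = 851 · 792/851 = 792.

792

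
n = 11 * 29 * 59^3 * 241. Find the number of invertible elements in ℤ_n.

φ(15789332141) = 15789332141 · (1 − 1/11) · (1 − 1/29) · (1 − 1/59) · (1 − 1/241)
       = 15789332141 · 3897600/4535861 = 13567545600.

13567545600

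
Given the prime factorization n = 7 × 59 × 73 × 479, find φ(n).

11976768

φ(14441371) = 14441371 · (1 − 1/7) · (1 − 1/59) · (1 − 1/73) · (1 − 1/479)
       = 14441371 · 11976768/14441371 = 11976768.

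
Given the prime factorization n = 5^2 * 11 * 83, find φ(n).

16400

φ(22825) = 22825 · (1 − 1/5) · (1 − 1/11) · (1 − 1/83)
       = 22825 · 3280/4565 = 16400.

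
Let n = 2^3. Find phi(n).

4

φ(8) = 8 · (1 − 1/2)
       = 8 · 1/2 = 4.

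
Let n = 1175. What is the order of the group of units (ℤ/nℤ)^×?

Factor 1175: 1175 = 5^2 · 47.
φ(5^2) = 5^1·(5−1) = 5·4 = 20.
φ(47) = 47 − 1 = 46.
Multiply: 20 · 46 = 920.

920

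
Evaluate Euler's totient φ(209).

180

First factor: 209 = 11 · 19.
φ(11) = 11 − 1 = 10.
φ(19) = 19 − 1 = 18.
Multiply: 10 · 18 = 180.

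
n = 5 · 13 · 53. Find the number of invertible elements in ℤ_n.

φ(3445) = 3445 · (1 − 1/5) · (1 − 1/13) · (1 − 1/53)
       = 3445 · 2496/3445 = 2496.

2496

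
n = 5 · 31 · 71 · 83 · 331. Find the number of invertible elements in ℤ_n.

φ(5) = 5 − 1 = 4.
φ(31) = 31 − 1 = 30.
φ(71) = 71 − 1 = 70.
φ(83) = 83 − 1 = 82.
φ(331) = 331 − 1 = 330.
φ(302340365) = 4 × 30 × 70 × 82 × 330 = 227304000.

227304000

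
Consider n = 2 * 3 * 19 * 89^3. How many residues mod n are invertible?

φ(2) = 2 − 1 = 1.
φ(3) = 3 − 1 = 2.
φ(19) = 19 − 1 = 18.
φ(89^3) = 89^3 − 89^2 = 704969 − 7921 = 697048.
φ(80366466) = 1 × 2 × 18 × 697048 = 25093728.

25093728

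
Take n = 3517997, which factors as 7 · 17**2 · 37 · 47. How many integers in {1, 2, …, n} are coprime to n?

2702592

φ(7) = 7 − 1 = 6.
φ(17^2) = 17^2 − 17^1 = 289 − 17 = 272.
φ(37) = 37 − 1 = 36.
φ(47) = 47 − 1 = 46.
Since φ is multiplicative, φ(3517997) = 6 · 272 · 36 · 46 = 2702592.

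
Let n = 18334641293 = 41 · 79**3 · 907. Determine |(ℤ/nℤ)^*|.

17641559520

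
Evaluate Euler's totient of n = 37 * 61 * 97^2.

20113920

φ(37) = 37 − 1 = 36.
φ(61) = 61 − 1 = 60.
φ(97^2) = 97^1·(97−1) = 97·96 = 9312.
Since φ is multiplicative, φ(21236113) = 36 · 60 · 9312 = 20113920.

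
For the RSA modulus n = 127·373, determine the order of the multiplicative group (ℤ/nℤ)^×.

For distinct primes, φ(pq) = (p−1)(q−1) = 126 × 372 = 46872.

46872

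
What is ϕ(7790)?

7790 = 2 * 5 * 19 * 41.
φ(2) = 2 − 1 = 1.
φ(5) = 5 − 1 = 4.
φ(19) = 19 − 1 = 18.
φ(41) = 41 − 1 = 40.
φ(7790) = 1 × 4 × 18 × 40 = 2880.

2880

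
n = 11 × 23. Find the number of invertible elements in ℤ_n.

220

φ(253) = 253 · (1 − 1/11) · (1 − 1/23)
       = 253 · 220/253 = 220.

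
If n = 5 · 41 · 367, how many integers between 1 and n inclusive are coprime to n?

φ(5) = 5 − 1 = 4.
φ(41) = 41 − 1 = 40.
φ(367) = 367 − 1 = 366.
Since φ is multiplicative, φ(75235) = 4 · 40 · 366 = 58560.

58560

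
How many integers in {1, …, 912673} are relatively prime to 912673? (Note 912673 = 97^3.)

903264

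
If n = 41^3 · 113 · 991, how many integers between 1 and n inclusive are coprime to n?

7455571200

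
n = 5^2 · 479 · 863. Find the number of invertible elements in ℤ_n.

8240720

φ(5^2) = 5^1·(5−1) = 5·4 = 20.
φ(479) = 479 − 1 = 478.
φ(863) = 863 − 1 = 862.
Since φ is multiplicative, φ(10334425) = 20 · 478 · 862 = 8240720.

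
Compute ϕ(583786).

232848

Factor 583786: 583786 = 2 * 7^3 * 23 * 37.
φ(2) = 2 − 1 = 1.
φ(7^3) = 7^2·(7−1) = 49·6 = 294.
φ(23) = 23 − 1 = 22.
φ(37) = 37 − 1 = 36.
φ(583786) = 1 × 294 × 22 × 36 = 232848.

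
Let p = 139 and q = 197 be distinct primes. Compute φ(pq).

φ(pq) = (p−1)(q−1) = 138 · 196 = 27048.

27048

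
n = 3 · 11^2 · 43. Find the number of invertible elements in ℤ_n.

φ(3) = 3 − 1 = 2.
φ(11^2) = 11^2 − 11^1 = 121 − 11 = 110.
φ(43) = 43 − 1 = 42.
φ(15609) = 2 × 110 × 42 = 9240.

9240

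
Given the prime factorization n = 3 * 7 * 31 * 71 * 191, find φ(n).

φ(3) = 3 − 1 = 2.
φ(7) = 7 − 1 = 6.
φ(31) = 31 − 1 = 30.
φ(71) = 71 − 1 = 70.
φ(191) = 191 − 1 = 190.
φ(8828211) = 2 × 6 × 30 × 70 × 190 = 4788000.

4788000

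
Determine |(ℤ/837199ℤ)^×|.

837199 = 11**3 · 17 · 37.
φ(11^3) = 11^3 − 11^2 = 1331 − 121 = 1210.
φ(17) = 17 − 1 = 16.
φ(37) = 37 − 1 = 36.
Since φ is multiplicative, φ(837199) = 1210 · 16 · 36 = 696960.

696960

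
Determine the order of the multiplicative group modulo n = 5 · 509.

2032

φ(5) = 5 − 1 = 4.
φ(509) = 509 − 1 = 508.
Multiply: 4 · 508 = 2032.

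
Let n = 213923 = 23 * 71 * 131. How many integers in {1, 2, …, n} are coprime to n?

φ(23) = 23 − 1 = 22.
φ(71) = 71 − 1 = 70.
φ(131) = 131 − 1 = 130.
Since φ is multiplicative, φ(213923) = 22 · 70 · 130 = 200200.

200200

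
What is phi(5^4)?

500

φ(625) = 625 · (1 − 1/5)
       = 625 · 4/5 = 500.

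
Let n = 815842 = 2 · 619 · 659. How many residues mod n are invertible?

φ(2) = 2 − 1 = 1.
φ(619) = 619 − 1 = 618.
φ(659) = 659 − 1 = 658.
φ(815842) = 1 × 618 × 658 = 406644.

406644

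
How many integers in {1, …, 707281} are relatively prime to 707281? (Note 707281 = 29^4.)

φ(29^4) = 29^3·(29−1) = 24389·28 = 682892.

682892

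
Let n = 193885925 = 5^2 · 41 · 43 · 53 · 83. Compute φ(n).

143270400

φ(193885925) = 193885925 · (1 − 1/5) · (1 − 1/41) · (1 − 1/43) · (1 − 1/53) · (1 − 1/83)
       = 193885925 · 28654080/38777185 = 143270400.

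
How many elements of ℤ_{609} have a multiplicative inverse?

First factor: 609 = 3 * 7 * 29.
φ(609) = 609 · (1 − 1/3) · (1 − 1/7) · (1 − 1/29)
       = 609 · 336/609 = 336.

336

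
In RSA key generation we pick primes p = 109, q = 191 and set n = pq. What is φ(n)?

For distinct primes, φ(pq) = (p−1)(q−1) = 108 × 190 = 20520.

20520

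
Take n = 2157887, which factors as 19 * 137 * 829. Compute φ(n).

2026944

φ(19) = 19 − 1 = 18.
φ(137) = 137 − 1 = 136.
φ(829) = 829 − 1 = 828.
φ(2157887) = 18 × 136 × 828 = 2026944.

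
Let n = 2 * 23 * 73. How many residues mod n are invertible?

φ(2) = 2 − 1 = 1.
φ(23) = 23 − 1 = 22.
φ(73) = 73 − 1 = 72.
Multiply: 1 · 22 · 72 = 1584.

1584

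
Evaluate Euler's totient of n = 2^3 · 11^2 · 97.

42240

φ(93896) = 93896 · (1 − 1/2) · (1 − 1/11) · (1 − 1/97)
       = 93896 · 960/2134 = 42240.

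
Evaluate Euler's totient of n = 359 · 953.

340816

φ(359) = 359 − 1 = 358.
φ(953) = 953 − 1 = 952.
Multiply: 358 · 952 = 340816.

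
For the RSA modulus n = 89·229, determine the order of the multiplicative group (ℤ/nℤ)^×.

20064

φ(pq) = (p−1)(q−1) = 88 · 228 = 20064.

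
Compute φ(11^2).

φ(11^2) = 11^1·(11−1) = 11·10 = 110.

110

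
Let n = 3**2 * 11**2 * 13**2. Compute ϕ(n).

102960

φ(3^2) = 3^2 − 3^1 = 9 − 3 = 6.
φ(11^2) = 11^1·(11−1) = 11·10 = 110.
φ(13^2) = 13^2 − 13^1 = 169 − 13 = 156.
φ(184041) = 6 × 110 × 156 = 102960.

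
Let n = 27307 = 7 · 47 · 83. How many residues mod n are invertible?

22632

φ(7) = 7 − 1 = 6.
φ(47) = 47 − 1 = 46.
φ(83) = 83 − 1 = 82.
Since φ is multiplicative, φ(27307) = 6 · 46 · 82 = 22632.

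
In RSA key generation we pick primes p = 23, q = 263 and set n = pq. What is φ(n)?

φ(23) = 23 − 1 = 22.
φ(263) = 263 − 1 = 262.
Multiply: 22 · 262 = 5764.

5764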